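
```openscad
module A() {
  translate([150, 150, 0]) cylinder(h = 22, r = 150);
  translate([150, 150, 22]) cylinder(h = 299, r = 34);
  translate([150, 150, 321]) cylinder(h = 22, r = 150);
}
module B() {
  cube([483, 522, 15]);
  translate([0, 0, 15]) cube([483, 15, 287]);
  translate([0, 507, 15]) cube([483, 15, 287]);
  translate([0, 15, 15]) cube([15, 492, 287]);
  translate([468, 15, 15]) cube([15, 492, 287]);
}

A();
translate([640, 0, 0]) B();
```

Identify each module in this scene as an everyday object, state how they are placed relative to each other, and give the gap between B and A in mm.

A is a spool. B is an open box. The open box is on the floor beside the spool on its +x side. The gap between the open box and the spool is 340 mm.

The open box's nearest face is 340 mm from the spool's +x face.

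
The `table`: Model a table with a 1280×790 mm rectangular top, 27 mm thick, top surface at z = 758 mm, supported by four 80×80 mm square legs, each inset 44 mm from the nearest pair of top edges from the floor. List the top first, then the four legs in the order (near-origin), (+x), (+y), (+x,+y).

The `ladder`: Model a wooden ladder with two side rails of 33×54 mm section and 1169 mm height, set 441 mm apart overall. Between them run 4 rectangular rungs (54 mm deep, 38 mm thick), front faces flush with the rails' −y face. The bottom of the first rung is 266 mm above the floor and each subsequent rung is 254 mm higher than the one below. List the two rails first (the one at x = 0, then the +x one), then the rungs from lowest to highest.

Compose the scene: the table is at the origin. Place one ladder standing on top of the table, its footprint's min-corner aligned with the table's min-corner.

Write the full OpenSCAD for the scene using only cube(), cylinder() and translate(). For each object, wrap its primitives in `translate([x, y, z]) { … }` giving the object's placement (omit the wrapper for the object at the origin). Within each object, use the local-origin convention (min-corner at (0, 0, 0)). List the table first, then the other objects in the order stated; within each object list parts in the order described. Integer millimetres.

translate([0, 0, 731]) cube([1280, 790, 27]);
translate([44, 44, 0]) cube([80, 80, 731]);
translate([1156, 44, 0]) cube([80, 80, 731]);
translate([44, 666, 0]) cube([80, 80, 731]);
translate([1156, 666, 0]) cube([80, 80, 731]);
translate([0, 0, 758]) {
  cube([33, 54, 1169]);
  translate([408, 0, 0]) cube([33, 54, 1169]);
  translate([33, 0, 266]) cube([375, 54, 38]);
  translate([33, 0, 520]) cube([375, 54, 38]);
  translate([33, 0, 774]) cube([375, 54, 38]);
  translate([33, 0, 1028]) cube([375, 54, 38]);
}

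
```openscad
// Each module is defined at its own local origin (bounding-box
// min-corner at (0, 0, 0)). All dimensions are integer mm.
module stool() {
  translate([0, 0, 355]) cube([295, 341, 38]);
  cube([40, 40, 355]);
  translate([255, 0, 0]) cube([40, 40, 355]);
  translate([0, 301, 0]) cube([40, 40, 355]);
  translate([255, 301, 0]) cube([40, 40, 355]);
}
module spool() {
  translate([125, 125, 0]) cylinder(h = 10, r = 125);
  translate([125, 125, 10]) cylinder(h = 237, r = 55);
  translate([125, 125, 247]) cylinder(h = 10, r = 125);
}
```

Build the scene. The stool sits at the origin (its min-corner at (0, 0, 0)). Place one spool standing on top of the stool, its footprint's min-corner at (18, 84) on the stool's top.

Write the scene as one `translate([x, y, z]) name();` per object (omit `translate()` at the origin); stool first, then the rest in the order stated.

stool();
translate([18, 84, 393]) spool();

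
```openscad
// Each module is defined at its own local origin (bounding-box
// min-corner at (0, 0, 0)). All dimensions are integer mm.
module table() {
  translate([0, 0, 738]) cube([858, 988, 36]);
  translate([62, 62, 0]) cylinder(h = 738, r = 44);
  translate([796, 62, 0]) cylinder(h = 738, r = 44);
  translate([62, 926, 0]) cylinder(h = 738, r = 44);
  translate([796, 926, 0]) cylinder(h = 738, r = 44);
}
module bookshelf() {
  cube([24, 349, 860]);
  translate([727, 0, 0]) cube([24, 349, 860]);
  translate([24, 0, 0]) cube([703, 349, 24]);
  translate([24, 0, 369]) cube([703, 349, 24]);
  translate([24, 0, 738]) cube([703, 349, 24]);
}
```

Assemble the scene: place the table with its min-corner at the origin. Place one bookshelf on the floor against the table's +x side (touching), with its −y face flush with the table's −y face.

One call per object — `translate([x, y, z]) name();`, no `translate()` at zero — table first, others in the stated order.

table();
translate([858, 0, 0]) bookshelf();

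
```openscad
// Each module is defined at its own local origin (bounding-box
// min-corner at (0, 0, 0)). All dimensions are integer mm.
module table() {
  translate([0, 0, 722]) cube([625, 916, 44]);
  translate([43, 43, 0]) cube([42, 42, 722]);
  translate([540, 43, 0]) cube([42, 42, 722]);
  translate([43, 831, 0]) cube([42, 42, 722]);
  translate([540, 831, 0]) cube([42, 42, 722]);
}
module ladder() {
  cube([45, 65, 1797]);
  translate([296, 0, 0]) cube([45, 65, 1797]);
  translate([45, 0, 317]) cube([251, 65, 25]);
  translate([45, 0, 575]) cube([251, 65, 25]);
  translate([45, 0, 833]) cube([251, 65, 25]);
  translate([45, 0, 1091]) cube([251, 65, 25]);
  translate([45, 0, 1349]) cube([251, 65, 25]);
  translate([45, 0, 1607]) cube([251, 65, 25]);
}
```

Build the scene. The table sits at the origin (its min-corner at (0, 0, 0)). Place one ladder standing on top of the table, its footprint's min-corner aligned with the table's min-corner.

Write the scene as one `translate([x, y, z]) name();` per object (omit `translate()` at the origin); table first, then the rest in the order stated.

table();
translate([0, 0, 766]) ladder();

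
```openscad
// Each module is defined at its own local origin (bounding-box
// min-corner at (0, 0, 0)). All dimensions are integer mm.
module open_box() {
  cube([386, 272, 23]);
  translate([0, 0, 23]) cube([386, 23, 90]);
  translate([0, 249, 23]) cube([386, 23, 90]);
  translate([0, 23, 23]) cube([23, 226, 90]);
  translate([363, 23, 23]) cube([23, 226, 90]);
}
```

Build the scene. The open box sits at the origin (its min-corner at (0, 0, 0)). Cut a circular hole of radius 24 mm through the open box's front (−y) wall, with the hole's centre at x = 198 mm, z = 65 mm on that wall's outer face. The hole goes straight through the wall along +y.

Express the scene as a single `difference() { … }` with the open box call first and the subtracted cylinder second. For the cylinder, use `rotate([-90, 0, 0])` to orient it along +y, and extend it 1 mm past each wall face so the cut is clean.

difference() {
  open_box();
  translate([198, -1, 65]) rotate([-90, 0, 0]) cylinder(h = 25, r = 24);
}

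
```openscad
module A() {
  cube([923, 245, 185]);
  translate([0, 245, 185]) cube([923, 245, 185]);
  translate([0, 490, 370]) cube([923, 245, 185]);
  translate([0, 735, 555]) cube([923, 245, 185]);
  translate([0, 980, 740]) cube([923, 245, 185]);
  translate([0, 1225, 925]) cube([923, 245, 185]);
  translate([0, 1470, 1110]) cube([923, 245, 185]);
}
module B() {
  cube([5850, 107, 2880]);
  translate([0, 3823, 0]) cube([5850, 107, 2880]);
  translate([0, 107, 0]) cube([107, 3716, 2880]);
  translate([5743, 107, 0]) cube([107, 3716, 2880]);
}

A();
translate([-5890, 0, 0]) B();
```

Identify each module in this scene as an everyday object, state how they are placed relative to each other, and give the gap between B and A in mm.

A is a staircase. B is a house frame. The house frame is on the floor beside the staircase on its −x side. The gap between the house frame and the staircase is 40 mm.

The house frame's nearest face is 40 mm from the staircase's −x face.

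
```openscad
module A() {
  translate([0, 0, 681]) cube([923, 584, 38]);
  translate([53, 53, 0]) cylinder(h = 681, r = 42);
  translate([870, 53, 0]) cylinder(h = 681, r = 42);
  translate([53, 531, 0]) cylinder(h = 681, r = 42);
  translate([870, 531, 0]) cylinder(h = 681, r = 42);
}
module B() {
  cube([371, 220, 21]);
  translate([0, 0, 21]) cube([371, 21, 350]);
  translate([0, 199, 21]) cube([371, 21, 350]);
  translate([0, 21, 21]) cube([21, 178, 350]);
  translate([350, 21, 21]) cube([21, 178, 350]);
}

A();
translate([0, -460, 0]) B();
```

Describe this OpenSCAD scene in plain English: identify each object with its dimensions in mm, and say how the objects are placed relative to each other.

A is a table: top 923 mm (x) × 584 mm (y), 38 mm thick, upper face at z = 719 mm, on four round legs of 84 mm diameter, each leg's bounding box inset 11 mm from the nearest pair of top edges, running from z = 0 to the bottom of the top.

B is an open-topped rectangular box: outside dimensions 371×220×371 mm, with a uniform wall and base thickness of 21 mm. The base is a full 371×220 slab on the floor; four walls sit on top of the base. The front and back walls (the −y and +y sides) span the full width; the two side walls fit between them.

The open box is on the floor beside the table on its −y side.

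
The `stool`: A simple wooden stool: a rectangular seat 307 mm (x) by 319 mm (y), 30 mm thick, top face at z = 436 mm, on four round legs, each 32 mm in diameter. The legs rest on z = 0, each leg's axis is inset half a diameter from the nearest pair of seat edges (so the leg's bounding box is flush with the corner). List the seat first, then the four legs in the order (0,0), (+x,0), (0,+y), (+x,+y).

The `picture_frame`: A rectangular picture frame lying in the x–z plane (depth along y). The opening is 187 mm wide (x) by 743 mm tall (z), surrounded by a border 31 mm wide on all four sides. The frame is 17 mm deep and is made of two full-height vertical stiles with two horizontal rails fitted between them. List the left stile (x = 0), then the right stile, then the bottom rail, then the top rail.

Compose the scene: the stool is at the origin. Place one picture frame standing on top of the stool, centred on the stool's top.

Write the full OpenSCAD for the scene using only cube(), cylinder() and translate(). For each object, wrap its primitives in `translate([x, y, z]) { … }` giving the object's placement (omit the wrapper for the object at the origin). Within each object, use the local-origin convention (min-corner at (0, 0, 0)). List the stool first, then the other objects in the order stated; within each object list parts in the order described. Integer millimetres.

translate([0, 0, 406]) cube([307, 319, 30]);
translate([16, 16, 0]) cylinder(h = 406, r = 16);
translate([291, 16, 0]) cylinder(h = 406, r = 16);
translate([16, 303, 0]) cylinder(h = 406, r = 16);
translate([291, 303, 0]) cylinder(h = 406, r = 16);
translate([29, 151, 436]) {
  cube([31, 17, 805]);
  translate([218, 0, 0]) cube([31, 17, 805]);
  translate([31, 0, 0]) cube([187, 17, 31]);
  translate([31, 0, 774]) cube([187, 17, 31]);
}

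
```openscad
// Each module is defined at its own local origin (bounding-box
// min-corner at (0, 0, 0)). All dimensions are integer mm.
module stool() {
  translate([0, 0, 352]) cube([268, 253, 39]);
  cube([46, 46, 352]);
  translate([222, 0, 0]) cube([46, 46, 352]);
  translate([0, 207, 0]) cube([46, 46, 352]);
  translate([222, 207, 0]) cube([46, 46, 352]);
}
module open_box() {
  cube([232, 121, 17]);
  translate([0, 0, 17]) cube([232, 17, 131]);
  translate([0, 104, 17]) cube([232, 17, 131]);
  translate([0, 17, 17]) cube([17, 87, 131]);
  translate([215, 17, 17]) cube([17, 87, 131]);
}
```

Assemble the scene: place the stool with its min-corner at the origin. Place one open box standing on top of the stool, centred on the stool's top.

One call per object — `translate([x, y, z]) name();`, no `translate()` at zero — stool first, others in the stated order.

stool();
translate([18, 66, 391]) open_box();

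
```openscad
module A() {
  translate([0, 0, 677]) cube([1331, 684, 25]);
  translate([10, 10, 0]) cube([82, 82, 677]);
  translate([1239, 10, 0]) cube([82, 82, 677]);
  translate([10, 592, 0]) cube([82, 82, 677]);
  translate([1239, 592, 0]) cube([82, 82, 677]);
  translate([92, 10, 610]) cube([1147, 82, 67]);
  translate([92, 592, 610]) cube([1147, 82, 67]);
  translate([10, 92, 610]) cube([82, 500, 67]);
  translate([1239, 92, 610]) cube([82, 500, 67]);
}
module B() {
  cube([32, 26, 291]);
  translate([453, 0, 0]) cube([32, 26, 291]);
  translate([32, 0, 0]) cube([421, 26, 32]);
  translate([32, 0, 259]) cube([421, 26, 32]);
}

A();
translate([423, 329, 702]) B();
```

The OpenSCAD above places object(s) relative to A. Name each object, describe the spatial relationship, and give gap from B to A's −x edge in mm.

The picture frame's min-x is at 423; the table's min-x is 0; gap = 423 mm.

A is a table. B is a picture frame. The picture frame is on top of the table, centred. The gap from the picture frame to the table's −x edge is 423 mm.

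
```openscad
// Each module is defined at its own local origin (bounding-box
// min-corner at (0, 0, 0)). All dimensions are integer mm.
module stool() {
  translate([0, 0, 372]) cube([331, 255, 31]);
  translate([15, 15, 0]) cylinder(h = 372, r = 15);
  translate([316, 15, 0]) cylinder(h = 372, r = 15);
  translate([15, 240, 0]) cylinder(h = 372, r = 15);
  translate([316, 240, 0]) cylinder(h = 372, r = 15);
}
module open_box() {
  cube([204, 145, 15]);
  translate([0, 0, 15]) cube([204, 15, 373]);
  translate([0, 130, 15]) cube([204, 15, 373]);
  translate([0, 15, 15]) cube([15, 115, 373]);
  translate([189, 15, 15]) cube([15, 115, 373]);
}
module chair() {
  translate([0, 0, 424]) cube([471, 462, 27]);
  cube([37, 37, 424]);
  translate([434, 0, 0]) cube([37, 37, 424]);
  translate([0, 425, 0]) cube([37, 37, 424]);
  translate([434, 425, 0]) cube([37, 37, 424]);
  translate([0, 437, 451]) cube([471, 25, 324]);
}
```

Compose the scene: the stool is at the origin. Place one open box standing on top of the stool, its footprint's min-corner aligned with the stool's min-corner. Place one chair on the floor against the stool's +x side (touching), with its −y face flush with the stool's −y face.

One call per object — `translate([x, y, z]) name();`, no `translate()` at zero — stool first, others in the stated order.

stool();
translate([0, 0, 403]) open_box();
translate([331, 0, 0]) chair();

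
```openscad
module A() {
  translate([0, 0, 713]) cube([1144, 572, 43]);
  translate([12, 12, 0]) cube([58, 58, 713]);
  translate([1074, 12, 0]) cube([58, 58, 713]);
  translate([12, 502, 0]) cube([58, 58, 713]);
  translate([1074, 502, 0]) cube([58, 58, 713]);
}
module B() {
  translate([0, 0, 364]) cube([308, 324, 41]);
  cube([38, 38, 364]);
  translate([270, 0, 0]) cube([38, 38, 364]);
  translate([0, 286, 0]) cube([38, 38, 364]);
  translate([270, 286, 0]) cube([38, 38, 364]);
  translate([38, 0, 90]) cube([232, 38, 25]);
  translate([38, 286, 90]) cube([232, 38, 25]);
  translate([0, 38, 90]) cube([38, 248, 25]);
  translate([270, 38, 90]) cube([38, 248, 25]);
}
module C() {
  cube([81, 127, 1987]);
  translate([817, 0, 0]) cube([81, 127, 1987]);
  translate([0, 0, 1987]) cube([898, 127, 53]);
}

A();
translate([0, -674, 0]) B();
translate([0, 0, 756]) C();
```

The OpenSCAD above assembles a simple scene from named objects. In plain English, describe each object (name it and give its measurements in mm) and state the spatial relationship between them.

A is a table with a 1144×572 mm rectangular top, 43 mm thick, top surface at z = 756 mm, supported by four 58×58 mm square legs, each inset 12 mm from the nearest pair of top edges, running from the floor.

B is a simple wooden stool: a rectangular seat 308 mm (x) by 324 mm (y), 41 mm thick, top face at z = 405 mm, on four square legs, each 38×38 mm in cross-section. The legs rest on z = 0, each flush with a corner of the seat. Four stretchers, 38 mm wide and 25 mm tall, connect adjacent legs with their undersides at z = 90 mm, each running between the inner faces of the legs it joins and aligned with the legs' outer faces on the other axis.

C is a rectangular door frame: two vertical jambs of 81×127 mm section, 1987 mm tall, with a clear opening 736 mm wide between their inner faces. A header 53 mm tall and 127 mm deep lies on top of the jambs and spans the full outside width.

The stool is on the floor beside the table on its −y side. The door frame is on top of the table.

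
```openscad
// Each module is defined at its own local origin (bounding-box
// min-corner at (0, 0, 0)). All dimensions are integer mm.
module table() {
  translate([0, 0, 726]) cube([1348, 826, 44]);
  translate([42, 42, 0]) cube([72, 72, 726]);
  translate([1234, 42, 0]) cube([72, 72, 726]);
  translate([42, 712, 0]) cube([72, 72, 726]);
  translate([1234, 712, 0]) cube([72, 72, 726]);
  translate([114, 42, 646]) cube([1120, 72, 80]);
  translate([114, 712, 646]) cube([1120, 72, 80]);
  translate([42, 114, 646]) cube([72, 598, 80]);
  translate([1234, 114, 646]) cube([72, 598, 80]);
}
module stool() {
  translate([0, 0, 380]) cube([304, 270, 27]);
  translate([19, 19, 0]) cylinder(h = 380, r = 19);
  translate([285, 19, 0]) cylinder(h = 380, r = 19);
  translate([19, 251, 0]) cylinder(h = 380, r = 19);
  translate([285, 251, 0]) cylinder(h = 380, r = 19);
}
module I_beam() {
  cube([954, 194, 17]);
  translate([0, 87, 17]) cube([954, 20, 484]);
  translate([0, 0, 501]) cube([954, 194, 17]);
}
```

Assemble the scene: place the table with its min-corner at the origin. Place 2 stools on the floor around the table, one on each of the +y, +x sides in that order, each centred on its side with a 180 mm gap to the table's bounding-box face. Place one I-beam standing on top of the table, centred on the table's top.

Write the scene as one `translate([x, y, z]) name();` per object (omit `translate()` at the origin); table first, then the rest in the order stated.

table();
translate([522, 1006, 0]) stool();
translate([1528, 278, 0]) stool();
translate([197, 316, 770]) I_beam();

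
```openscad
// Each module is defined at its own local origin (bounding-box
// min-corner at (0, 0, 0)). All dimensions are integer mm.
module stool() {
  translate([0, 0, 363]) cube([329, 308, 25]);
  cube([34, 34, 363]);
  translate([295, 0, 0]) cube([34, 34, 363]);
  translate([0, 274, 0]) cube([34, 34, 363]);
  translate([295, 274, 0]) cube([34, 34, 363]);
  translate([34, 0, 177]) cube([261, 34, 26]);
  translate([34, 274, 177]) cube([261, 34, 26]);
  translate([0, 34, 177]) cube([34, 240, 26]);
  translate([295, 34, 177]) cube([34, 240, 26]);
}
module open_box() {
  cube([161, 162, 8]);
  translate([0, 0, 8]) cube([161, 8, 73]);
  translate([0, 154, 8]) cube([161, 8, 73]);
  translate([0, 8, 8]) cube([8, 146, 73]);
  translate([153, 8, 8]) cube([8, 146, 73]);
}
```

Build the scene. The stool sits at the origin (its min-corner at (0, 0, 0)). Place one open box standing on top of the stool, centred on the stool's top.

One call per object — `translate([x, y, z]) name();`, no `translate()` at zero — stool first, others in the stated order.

stool();
translate([84, 73, 388]) open_box();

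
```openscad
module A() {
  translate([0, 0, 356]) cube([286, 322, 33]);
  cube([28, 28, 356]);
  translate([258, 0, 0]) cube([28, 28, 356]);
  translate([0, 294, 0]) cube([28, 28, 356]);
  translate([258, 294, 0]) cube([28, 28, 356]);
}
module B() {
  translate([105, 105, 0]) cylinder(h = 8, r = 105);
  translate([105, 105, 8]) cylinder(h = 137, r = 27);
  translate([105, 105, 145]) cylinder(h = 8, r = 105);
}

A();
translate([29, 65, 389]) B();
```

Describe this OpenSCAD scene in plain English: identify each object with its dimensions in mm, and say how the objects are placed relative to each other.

A is a simple wooden stool: a rectangular seat 286 mm (x) by 322 mm (y), 33 mm thick, top face at z = 389 mm, on four square legs, each 28×28 mm in cross-section. The legs rest on z = 0, each flush with a corner of the seat.

B is a spool: two coaxial disc flanges of radius 105 mm and thickness 8 mm, joined by a core cylinder of radius 27 mm and height 137 mm. The lower flange rests on z = 0 and the three cylinders share a vertical axis.

The spool is on top of the stool.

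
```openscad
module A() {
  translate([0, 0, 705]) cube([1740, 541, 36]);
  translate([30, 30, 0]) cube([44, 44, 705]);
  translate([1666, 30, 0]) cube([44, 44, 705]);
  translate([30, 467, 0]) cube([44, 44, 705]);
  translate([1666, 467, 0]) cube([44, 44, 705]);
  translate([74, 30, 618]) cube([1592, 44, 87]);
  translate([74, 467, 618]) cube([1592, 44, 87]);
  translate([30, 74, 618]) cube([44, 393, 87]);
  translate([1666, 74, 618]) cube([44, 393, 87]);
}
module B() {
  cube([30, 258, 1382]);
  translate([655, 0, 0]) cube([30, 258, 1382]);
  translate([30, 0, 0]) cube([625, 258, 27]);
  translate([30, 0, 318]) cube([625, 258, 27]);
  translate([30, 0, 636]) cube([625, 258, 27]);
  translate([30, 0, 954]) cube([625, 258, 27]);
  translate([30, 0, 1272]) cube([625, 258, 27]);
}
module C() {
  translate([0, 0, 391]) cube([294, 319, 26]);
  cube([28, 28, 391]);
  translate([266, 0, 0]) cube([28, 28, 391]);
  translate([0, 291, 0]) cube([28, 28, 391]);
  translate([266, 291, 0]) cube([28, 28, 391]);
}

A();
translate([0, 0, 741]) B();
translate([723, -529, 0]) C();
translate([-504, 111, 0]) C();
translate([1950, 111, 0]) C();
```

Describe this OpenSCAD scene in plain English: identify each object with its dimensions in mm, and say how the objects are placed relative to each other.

A is a table with a 1740×541 mm rectangular top, 36 mm thick, top surface at z = 741 mm, supported by four 44×44 mm square legs, each inset 30 mm from the nearest pair of top edges, running from the floor. Four apron rails, 44 mm thick and 87 mm tall, run between adjacent legs with their top edges flush with the underside of the top and their outer faces flush with the legs' outer faces.

B is an open bookshelf. Two side panels, each 30 mm thick, 258 mm deep and 1382 mm tall, stand 685 mm apart (outside-to-outside). Between them sit 5 shelves, each 27 mm thick and 258 mm deep, spanning the full gap between the sides. The bottom shelf rests on the floor (its underside at z = 0) and the clear gap between one shelf's top and the next shelf's underside is 291 mm.

C is a four-legged stool. The seat is a 294×319×26 mm slab whose top surface is at z = 417 mm; four square legs, each 28×28 mm in cross-section, run from the floor (z = 0) to the underside of the seat, each flush with a corner of the seat.

The bookshelf is on top of the table. Three stools sit around the table at the −y, −x, +x sides.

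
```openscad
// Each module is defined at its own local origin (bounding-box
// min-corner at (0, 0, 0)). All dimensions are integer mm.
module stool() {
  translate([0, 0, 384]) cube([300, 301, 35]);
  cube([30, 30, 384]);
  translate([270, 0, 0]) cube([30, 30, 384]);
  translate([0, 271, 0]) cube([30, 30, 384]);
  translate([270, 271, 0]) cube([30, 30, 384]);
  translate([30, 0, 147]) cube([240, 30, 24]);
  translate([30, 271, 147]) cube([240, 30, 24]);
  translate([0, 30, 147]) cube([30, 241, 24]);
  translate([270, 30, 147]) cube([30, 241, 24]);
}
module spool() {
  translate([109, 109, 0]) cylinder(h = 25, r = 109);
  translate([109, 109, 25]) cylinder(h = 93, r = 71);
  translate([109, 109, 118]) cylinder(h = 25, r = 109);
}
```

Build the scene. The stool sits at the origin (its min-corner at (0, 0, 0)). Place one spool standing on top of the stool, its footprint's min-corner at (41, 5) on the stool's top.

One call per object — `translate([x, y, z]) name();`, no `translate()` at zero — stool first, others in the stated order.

stool();
translate([41, 5, 419]) spool();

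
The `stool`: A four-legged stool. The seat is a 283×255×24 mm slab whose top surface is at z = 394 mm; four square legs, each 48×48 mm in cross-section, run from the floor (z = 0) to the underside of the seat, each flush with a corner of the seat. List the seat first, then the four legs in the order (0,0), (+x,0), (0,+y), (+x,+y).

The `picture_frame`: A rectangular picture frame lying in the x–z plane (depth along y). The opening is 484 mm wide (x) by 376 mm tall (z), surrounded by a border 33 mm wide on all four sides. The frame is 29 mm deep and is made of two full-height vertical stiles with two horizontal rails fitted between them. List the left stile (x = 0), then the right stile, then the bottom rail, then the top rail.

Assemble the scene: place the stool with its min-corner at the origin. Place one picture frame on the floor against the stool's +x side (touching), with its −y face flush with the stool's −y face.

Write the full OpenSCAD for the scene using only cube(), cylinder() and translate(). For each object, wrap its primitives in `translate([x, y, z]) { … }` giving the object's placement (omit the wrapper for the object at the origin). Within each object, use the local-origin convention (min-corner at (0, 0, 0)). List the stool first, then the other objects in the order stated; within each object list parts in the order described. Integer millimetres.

translate([0, 0, 370]) cube([283, 255, 24]);
cube([48, 48, 370]);
translate([235, 0, 0]) cube([48, 48, 370]);
translate([0, 207, 0]) cube([48, 48, 370]);
translate([235, 207, 0]) cube([48, 48, 370]);
translate([283, 0, 0]) {
  cube([33, 29, 442]);
  translate([517, 0, 0]) cube([33, 29, 442]);
  translate([33, 0, 0]) cube([484, 29, 33]);
  translate([33, 0, 409]) cube([484, 29, 33]);
}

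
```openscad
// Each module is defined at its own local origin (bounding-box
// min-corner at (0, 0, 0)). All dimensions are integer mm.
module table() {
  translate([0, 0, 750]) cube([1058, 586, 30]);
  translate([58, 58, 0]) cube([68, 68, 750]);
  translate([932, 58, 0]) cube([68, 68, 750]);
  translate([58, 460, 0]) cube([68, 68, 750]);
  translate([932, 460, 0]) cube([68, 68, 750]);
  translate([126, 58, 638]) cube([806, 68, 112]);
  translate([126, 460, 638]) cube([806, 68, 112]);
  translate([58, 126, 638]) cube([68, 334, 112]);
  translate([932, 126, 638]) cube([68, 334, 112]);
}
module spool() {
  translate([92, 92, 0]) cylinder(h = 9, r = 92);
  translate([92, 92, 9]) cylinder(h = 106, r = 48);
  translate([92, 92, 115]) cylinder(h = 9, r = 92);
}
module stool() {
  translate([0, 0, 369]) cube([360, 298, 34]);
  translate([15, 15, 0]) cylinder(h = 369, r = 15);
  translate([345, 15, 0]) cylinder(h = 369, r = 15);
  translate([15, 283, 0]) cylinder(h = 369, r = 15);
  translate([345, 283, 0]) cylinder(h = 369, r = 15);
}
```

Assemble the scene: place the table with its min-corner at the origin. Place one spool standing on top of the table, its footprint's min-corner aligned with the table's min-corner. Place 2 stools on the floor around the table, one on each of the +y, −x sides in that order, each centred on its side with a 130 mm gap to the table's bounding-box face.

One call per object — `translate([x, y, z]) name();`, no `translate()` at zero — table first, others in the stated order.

table();
translate([0, 0, 780]) spool();
translate([349, 716, 0]) stool();
translate([-490, 144, 0]) stool();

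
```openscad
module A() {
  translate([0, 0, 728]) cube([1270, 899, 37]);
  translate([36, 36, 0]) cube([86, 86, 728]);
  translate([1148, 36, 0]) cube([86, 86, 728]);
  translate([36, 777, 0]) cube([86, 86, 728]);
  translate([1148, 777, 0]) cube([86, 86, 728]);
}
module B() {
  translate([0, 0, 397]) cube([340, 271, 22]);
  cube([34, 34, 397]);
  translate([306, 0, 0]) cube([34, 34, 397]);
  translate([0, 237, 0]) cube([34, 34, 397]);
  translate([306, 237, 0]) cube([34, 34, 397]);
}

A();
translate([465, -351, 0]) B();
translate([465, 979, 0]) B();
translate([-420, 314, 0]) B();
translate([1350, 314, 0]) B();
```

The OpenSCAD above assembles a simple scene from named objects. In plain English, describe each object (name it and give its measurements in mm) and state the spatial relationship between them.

A is a rectangular dining table. The top is 1270×899×37 mm with its upper surface at z = 765 mm. It stands on four 86×86 mm square legs, each inset 36 mm from the nearest pair of top edges, running from the floor to the underside of the top.

B is a simple wooden stool: a rectangular seat 340 mm (x) by 271 mm (y), 22 mm thick, top face at z = 419 mm, on four square legs, each 34×34 mm in cross-section. The legs rest on z = 0, each flush with a corner of the seat.

Four stools sit around the table at the −y, +y, −x, +x sides.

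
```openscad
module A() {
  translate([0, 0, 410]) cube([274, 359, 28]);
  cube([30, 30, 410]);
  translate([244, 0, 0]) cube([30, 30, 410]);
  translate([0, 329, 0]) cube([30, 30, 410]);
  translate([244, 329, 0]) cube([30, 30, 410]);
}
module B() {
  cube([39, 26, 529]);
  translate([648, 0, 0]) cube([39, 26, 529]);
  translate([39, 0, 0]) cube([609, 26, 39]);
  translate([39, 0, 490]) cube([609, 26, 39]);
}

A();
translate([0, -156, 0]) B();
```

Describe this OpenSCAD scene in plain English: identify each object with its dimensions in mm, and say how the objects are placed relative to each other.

A is a simple wooden stool: a rectangular seat 274 mm (x) by 359 mm (y), 28 mm thick, top face at z = 438 mm, on four square legs, each 30×30 mm in cross-section. The legs rest on z = 0, each flush with a corner of the seat.

B is a rectangular picture frame lying in the x–z plane (depth along y). The opening is 609 mm wide (x) by 451 mm tall (z), surrounded by a border 39 mm wide on all four sides. The frame is 26 mm deep and is made of two full-height vertical stiles with two horizontal rails fitted between them.

The picture frame is on the floor beside the stool on its −y side.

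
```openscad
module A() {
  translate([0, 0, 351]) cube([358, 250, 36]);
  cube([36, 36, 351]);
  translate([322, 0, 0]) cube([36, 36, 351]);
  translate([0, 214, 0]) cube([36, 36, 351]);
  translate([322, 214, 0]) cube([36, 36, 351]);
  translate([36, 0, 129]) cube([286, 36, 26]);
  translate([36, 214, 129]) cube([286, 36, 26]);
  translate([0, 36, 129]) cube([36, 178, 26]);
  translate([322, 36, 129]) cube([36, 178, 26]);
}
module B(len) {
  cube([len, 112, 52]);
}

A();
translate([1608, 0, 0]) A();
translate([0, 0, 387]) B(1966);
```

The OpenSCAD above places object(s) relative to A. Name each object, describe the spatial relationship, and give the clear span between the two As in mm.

A is a stool. B is a beam. A beam spans the tops of two stools. The clear span between the two stools is 1250 mm.

Second stool starts at x = 1608; first ends at x = 358; clear span = 1608 − 358 = 1250 mm.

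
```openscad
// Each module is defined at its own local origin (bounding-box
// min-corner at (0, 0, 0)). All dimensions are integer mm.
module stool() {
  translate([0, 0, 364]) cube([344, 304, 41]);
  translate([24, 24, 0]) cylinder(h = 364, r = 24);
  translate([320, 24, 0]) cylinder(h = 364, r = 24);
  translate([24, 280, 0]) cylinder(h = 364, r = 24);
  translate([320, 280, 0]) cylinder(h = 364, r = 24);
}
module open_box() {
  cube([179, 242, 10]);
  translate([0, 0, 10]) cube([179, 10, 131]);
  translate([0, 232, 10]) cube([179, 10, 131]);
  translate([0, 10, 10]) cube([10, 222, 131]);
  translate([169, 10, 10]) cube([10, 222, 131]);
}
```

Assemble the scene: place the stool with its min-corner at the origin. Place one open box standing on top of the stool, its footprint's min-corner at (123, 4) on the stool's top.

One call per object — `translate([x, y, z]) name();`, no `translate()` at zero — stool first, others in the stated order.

stool();
translate([123, 4, 405]) open_box();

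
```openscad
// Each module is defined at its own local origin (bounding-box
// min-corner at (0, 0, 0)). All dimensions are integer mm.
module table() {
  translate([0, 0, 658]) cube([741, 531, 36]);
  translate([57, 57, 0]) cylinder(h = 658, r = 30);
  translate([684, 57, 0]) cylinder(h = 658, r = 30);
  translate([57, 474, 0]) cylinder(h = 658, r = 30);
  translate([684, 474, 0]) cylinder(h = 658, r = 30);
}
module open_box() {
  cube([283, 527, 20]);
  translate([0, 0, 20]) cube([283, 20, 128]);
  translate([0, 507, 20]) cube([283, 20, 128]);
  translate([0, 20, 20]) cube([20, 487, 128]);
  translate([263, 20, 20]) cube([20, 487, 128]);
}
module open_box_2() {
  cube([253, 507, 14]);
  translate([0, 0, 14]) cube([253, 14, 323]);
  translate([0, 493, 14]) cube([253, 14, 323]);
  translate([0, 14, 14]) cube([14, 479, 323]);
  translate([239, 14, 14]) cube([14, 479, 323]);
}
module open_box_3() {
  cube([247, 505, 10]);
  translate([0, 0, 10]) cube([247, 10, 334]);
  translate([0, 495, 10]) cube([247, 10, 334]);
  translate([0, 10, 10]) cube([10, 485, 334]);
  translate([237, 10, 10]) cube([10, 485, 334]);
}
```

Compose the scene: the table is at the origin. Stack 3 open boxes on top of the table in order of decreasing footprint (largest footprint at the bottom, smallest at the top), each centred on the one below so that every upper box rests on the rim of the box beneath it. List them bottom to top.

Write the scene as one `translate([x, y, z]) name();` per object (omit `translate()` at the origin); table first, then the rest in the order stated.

table();
translate([229, 2, 694]) open_box();
translate([244, 12, 842]) open_box_2();
translate([247, 13, 1179]) open_box_3();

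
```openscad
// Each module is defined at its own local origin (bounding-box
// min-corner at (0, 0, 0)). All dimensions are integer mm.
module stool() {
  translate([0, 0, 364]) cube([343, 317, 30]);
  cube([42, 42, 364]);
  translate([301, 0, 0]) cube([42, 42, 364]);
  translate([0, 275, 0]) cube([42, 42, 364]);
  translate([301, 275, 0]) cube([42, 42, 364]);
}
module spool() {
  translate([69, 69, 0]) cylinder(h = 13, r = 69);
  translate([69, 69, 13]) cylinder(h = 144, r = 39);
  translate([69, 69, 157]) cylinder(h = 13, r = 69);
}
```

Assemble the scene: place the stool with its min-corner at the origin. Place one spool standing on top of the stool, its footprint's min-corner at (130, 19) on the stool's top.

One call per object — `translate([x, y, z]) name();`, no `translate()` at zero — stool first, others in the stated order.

stool();
translate([130, 19, 394]) spool();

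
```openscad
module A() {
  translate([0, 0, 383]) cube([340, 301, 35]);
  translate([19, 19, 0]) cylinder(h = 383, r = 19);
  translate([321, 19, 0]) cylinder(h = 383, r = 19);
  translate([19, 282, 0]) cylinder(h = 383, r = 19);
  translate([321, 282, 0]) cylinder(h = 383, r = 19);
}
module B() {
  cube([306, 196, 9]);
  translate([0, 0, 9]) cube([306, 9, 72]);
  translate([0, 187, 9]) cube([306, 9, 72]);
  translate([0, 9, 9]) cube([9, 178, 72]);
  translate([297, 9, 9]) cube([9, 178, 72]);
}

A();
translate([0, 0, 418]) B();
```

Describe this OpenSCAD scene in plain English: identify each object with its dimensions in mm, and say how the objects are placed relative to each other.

A is a simple wooden stool: a rectangular seat 340 mm (x) by 301 mm (y), 35 mm thick, top face at z = 418 mm, on four round legs, each 38 mm in diameter. The legs rest on z = 0, each leg's axis is inset half a diameter from the nearest pair of seat edges (so the leg's bounding box is flush with the corner).

B is an open-topped rectangular box: outside dimensions 306×196×81 mm, with a uniform wall and base thickness of 9 mm. The base is a full 306×196 slab on the floor; four walls sit on top of the base. The front and back walls (the −y and +y sides) span the full width; the two side walls fit between them.

The open box is on top of the stool.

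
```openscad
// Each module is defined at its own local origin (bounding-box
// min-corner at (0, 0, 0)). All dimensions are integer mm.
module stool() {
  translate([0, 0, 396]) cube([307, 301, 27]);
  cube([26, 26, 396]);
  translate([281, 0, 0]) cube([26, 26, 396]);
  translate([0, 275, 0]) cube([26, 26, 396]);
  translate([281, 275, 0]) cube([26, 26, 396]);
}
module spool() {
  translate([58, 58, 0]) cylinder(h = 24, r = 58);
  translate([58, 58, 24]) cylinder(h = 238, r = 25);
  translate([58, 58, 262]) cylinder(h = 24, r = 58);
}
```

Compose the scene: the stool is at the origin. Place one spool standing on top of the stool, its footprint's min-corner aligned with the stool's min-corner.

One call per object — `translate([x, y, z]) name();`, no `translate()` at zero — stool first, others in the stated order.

stool();
translate([0, 0, 423]) spool();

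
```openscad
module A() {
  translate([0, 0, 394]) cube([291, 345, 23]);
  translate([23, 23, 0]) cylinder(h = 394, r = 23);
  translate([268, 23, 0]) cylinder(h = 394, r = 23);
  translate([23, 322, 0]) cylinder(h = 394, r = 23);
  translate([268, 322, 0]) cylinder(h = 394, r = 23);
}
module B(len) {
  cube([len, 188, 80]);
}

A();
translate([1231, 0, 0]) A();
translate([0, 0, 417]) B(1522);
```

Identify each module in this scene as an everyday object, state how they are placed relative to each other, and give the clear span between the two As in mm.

A is a stool. B is a beam. A beam spans the tops of two stools. The clear span between the two stools is 940 mm.

Second stool starts at x = 1231; first ends at x = 291; clear span = 1231 − 291 = 940 mm.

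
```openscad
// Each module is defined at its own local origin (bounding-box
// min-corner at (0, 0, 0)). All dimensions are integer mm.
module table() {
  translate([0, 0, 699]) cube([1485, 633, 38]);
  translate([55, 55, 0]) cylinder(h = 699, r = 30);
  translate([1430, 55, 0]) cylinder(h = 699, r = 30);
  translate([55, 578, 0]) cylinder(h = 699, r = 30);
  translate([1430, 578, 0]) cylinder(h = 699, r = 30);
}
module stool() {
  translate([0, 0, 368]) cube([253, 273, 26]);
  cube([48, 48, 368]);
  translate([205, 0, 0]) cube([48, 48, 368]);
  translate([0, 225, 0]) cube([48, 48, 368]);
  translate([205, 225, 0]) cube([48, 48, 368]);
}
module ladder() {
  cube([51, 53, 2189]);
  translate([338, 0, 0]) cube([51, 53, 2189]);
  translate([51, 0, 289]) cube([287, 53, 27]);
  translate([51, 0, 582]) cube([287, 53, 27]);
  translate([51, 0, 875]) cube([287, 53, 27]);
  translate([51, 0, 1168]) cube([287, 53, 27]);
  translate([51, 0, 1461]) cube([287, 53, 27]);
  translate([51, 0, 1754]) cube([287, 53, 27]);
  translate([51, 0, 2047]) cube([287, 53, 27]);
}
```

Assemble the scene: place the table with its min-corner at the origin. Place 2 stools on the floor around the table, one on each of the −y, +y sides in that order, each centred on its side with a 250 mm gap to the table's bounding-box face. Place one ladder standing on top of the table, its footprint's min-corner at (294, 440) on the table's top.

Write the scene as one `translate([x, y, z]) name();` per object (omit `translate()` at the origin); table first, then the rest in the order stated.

table();
translate([616, -523, 0]) stool();
translate([616, 883, 0]) stool();
translate([294, 440, 737]) ladder();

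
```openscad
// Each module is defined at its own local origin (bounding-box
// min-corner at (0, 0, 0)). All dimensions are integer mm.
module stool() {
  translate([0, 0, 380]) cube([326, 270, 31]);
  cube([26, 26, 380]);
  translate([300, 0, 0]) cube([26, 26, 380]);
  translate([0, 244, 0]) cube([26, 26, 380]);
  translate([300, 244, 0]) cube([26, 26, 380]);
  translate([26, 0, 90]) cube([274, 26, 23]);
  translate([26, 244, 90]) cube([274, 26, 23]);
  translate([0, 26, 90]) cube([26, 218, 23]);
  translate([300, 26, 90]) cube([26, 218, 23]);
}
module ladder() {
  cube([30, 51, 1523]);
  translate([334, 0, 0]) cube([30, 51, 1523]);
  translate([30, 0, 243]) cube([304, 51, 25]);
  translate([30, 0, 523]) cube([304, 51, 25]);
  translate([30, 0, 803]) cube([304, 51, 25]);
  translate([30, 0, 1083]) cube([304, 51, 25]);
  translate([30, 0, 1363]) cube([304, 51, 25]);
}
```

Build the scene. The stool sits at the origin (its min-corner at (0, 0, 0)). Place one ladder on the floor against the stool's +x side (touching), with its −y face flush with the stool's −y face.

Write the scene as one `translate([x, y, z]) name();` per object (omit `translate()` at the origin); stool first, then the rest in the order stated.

stool();
translate([326, 0, 0]) ladder();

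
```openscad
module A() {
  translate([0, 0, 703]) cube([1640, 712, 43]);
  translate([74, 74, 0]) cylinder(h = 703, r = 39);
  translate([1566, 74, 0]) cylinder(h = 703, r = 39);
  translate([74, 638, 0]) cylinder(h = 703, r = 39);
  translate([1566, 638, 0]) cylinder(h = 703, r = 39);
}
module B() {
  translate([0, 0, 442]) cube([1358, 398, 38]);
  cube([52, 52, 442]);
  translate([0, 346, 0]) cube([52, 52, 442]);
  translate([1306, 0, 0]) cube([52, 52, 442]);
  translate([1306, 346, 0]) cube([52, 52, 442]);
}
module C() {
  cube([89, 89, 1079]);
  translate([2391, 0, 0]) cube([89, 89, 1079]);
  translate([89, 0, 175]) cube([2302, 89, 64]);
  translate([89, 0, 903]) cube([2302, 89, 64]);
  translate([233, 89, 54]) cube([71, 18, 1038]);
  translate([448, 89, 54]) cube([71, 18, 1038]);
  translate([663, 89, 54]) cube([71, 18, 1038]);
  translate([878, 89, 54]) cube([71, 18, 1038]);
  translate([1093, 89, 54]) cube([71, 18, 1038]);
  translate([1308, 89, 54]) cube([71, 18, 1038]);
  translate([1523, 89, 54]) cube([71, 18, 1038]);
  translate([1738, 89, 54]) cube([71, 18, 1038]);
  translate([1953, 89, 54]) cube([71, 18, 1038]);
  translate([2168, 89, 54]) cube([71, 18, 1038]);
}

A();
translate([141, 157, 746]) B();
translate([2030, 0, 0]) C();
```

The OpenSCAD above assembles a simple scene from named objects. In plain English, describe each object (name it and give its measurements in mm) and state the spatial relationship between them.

A is a table with a 1640×712 mm rectangular top, 43 mm thick, top surface at z = 746 mm, supported by four round legs of 78 mm diameter, each leg's bounding box inset 35 mm from the nearest pair of top edges, running from the floor.

B is a long wooden bench with a 1358 mm (x) × 398 mm (y) seat, 38 mm thick, its top surface 480 mm above the floor. Four 52 mm square legs at the seat corners, flush with the edges, run from z = 0 to the seat underside.

C is a fence section. Two 89×89 mm posts, 1079 mm tall, stand on the floor with a clear span of 2302 mm between their inner faces. Two horizontal rails of 89×64 mm section span the gap between the posts with their undersides at z = 175 mm and z = 903 mm, flush with the posts' −y face. 10 pickets, each 71 mm wide, 18 mm thick and 1038 mm tall, are fixed to the +y face of the rails with their bottoms at z = 54 mm, evenly spaced across the span with equal gaps (rounded down to the nearest mm) at the −x end and between each pair — any rounding remainder accumulates at the +x end.

The bench is on top of the table, centred. The fence section is on the floor beside the table on its +x side.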